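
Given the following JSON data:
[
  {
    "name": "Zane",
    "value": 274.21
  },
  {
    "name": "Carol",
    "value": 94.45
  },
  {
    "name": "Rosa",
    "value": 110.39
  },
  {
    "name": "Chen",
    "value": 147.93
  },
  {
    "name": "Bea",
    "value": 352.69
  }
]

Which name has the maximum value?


Comparing values:
  Zane: 274.21
  Carol: 94.45
  Rosa: 110.39
  Chen: 147.93
  Bea: 352.69
Maximum: Bea (352.69)

ANSWER: Bea


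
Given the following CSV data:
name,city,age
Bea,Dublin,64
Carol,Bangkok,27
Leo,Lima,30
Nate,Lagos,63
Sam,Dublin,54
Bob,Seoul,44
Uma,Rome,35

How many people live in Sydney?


Scanning city column for 'Sydney':
Total matches: 0

ANSWER: 0


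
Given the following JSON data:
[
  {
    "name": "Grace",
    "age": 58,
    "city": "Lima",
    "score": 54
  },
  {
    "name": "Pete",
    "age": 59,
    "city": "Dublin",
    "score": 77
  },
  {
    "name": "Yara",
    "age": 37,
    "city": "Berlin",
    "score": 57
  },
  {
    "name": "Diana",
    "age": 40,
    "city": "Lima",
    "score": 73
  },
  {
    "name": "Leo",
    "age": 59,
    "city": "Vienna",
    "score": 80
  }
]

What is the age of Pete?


Looking up record where name = Pete
Record index: 1
Field 'age' = 59

ANSWER: 59


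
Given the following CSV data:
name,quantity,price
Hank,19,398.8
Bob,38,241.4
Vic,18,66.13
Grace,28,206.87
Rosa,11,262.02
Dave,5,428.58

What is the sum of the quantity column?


Values in 'quantity' column:
  Row 1: 19
  Row 2: 38
  Row 3: 18
  Row 4: 28
  Row 5: 11
  Row 6: 5
Sum = 19 + 38 + 18 + 28 + 11 + 5 = 119

ANSWER: 119


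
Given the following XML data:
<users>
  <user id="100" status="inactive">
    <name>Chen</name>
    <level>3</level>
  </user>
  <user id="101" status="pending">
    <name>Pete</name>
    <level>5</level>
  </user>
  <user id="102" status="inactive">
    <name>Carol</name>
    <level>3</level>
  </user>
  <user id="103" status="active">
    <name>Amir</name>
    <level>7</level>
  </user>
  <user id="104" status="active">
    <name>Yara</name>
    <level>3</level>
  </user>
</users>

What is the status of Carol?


Finding user with name = Carol
user id="102" status="inactive"

ANSWER: inactive


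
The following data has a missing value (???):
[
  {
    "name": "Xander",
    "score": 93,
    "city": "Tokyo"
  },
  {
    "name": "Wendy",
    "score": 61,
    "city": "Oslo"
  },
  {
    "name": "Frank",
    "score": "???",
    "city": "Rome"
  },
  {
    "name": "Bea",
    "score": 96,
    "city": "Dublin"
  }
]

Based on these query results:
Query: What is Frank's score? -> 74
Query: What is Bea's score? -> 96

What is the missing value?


The missing value is Frank's score
From query: Frank's score = 74

ANSWER: 74


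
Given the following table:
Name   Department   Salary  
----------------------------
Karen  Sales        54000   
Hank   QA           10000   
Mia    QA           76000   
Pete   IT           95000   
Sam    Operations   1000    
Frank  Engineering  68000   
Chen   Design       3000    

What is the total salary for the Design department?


Design department members:
  Chen: 3000
Total = 3000 = 3000

ANSWER: 3000


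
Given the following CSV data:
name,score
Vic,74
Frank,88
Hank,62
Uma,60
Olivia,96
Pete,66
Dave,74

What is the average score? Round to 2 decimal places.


Scores: 74, 88, 62, 60, 96, 66, 74
Sum = 520
Count = 7
Average = 520 / 7 = 74.29

ANSWER: 74.29


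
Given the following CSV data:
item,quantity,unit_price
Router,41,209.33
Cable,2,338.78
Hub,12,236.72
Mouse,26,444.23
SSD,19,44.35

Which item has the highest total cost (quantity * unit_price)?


Computing row totals:
  Router: 8582.53
  Cable: 677.56
  Hub: 2840.64
  Mouse: 11549.98
  SSD: 842.65
Maximum: Mouse (11549.98)

ANSWER: Mouse


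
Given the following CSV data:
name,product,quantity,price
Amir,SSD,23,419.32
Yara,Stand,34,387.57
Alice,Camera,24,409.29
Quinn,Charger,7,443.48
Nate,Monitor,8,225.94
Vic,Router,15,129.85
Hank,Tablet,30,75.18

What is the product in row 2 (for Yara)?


Row 2: Yara
Column 'product' = Stand

ANSWER: Stand


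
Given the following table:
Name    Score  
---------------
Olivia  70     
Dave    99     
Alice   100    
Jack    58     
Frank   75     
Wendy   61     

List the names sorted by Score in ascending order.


Sorting by Score (ascending):
  Jack: 58
  Wendy: 61
  Olivia: 70
  Frank: 75
  Dave: 99
  Alice: 100


ANSWER: Jack, Wendy, Olivia, Frank, Dave, Alice


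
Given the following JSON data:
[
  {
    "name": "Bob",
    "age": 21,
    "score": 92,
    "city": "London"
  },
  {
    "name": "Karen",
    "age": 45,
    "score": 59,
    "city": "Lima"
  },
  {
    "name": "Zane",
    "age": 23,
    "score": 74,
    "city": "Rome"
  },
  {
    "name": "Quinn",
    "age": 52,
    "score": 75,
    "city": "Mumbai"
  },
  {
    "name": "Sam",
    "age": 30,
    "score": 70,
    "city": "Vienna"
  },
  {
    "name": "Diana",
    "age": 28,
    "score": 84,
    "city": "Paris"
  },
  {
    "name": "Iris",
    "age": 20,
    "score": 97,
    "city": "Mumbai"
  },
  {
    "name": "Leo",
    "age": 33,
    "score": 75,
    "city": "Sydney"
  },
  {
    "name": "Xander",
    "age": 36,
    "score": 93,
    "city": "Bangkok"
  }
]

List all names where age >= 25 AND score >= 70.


Checking both conditions:
  Bob (age=21, score=92) -> no
  Karen (age=45, score=59) -> no
  Zane (age=23, score=74) -> no
  Quinn (age=52, score=75) -> YES
  Sam (age=30, score=70) -> YES
  Diana (age=28, score=84) -> YES
  Iris (age=20, score=97) -> no
  Leo (age=33, score=75) -> YES
  Xander (age=36, score=93) -> YES


ANSWER: Quinn, Sam, Diana, Leo, Xander


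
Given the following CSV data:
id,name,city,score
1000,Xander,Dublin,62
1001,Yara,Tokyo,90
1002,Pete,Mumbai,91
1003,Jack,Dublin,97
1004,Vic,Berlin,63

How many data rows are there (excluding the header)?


Counting rows (excluding header):
Header: id,name,city,score
Data rows: 5

ANSWER: 5


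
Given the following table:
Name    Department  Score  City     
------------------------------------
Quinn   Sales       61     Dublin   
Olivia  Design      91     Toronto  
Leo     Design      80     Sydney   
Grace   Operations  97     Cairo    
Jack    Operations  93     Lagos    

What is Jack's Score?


Row 5: Jack
Score = 93

ANSWER: 93


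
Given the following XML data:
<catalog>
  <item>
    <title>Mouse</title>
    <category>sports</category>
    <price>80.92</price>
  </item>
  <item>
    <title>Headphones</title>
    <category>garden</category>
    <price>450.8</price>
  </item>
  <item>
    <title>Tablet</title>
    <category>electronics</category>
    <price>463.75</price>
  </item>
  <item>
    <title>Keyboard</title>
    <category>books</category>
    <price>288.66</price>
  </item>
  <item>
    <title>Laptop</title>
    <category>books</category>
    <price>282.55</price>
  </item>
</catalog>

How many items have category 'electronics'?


Scanning <item> elements for <category>electronics</category>:
  Item 3: Tablet -> MATCH
Count: 1

ANSWER: 1


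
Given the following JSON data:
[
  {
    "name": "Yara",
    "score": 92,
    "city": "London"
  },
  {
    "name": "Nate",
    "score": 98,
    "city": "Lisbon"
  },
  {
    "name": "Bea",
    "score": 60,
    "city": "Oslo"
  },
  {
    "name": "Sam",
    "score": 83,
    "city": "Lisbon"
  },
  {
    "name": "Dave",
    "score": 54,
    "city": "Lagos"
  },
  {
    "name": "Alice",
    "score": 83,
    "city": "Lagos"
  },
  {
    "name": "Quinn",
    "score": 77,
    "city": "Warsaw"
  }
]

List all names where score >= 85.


Filtering records where score >= 85:
  Yara (score=92) -> YES
  Nate (score=98) -> YES
  Bea (score=60) -> no
  Sam (score=83) -> no
  Dave (score=54) -> no
  Alice (score=83) -> no
  Quinn (score=77) -> no


ANSWER: Yara, Nate


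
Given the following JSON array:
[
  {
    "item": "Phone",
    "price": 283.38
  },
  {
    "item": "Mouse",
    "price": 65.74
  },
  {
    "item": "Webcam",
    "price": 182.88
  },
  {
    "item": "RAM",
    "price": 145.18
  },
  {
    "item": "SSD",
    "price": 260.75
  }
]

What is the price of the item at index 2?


Array index 2 -> Webcam
price = 182.88

ANSWER: 182.88


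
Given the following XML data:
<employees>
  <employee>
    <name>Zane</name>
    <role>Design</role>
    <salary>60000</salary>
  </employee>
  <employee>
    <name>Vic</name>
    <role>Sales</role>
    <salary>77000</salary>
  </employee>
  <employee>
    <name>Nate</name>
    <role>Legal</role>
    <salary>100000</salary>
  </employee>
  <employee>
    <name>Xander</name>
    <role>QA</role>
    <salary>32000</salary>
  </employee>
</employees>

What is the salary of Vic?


Searching for <employee> with <name>Vic</name>
Found at position 2
<salary>77000</salary>

ANSWER: 77000


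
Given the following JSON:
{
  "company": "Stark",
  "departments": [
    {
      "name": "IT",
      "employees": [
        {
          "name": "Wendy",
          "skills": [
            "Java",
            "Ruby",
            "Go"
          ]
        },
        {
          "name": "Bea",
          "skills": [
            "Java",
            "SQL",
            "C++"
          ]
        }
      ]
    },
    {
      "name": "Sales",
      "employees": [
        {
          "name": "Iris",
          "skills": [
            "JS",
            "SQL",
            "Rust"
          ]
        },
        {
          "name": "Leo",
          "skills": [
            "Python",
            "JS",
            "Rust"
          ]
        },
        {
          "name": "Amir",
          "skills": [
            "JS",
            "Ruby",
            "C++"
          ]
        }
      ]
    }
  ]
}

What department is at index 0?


Path: departments[0].name
Value: IT

ANSWER: IT


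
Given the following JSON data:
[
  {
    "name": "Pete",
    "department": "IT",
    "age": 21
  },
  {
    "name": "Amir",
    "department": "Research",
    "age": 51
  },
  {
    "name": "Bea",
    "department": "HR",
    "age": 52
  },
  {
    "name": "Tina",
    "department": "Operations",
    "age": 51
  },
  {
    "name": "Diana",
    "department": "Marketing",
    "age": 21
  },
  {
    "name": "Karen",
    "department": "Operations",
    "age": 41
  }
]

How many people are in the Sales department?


Scanning records for department = Sales
  No matches found
Count: 0

ANSWER: 0


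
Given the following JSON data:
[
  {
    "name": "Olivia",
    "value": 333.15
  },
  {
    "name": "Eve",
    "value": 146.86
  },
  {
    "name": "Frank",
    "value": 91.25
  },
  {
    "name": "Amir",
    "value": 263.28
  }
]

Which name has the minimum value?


Comparing values:
  Olivia: 333.15
  Eve: 146.86
  Frank: 91.25
  Amir: 263.28
Minimum: Frank (91.25)

ANSWER: Frank


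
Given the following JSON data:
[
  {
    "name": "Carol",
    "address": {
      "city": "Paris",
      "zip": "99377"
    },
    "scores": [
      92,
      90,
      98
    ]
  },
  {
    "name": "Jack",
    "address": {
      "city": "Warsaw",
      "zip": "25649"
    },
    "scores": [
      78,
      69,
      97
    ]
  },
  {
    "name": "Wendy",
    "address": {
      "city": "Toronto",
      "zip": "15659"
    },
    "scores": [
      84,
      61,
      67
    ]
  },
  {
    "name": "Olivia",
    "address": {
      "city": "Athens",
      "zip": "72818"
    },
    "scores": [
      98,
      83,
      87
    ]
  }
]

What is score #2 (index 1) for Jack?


Path: records[1].scores[1]
Value: 69

ANSWER: 69


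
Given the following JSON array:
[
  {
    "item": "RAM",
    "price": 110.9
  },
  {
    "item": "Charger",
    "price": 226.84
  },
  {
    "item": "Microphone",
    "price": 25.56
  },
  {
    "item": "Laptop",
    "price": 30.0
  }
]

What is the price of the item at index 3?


Array index 3 -> Laptop
price = 30.0

ANSWER: 30.0


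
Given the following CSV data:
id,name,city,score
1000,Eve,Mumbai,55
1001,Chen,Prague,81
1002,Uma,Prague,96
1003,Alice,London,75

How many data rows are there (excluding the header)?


Counting rows (excluding header):
Header: id,name,city,score
Data rows: 4

ANSWER: 4


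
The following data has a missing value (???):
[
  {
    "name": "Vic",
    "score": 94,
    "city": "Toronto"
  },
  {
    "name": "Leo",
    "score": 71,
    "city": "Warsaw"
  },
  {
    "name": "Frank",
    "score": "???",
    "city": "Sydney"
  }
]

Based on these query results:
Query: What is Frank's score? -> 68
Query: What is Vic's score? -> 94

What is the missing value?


The missing value is Frank's score
From query: Frank's score = 68

ANSWER: 68


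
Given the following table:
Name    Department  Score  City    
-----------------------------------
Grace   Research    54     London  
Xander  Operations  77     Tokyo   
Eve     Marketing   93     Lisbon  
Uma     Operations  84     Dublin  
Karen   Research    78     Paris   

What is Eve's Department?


Row 3: Eve
Department = Marketing

ANSWER: Marketing


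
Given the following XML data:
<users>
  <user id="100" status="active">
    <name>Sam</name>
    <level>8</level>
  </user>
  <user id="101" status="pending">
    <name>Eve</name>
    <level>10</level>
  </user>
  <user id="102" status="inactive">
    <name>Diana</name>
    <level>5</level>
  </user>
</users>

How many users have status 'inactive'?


Counting users with status='inactive':
  Diana (id=102) -> MATCH
Count: 1

ANSWER: 1


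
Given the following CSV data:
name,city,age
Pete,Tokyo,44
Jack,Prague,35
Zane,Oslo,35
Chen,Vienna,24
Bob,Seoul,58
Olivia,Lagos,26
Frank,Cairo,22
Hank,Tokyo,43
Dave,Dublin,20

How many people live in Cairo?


Scanning city column for 'Cairo':
  Row 7: Frank -> MATCH
Total matches: 1

ANSWER: 1


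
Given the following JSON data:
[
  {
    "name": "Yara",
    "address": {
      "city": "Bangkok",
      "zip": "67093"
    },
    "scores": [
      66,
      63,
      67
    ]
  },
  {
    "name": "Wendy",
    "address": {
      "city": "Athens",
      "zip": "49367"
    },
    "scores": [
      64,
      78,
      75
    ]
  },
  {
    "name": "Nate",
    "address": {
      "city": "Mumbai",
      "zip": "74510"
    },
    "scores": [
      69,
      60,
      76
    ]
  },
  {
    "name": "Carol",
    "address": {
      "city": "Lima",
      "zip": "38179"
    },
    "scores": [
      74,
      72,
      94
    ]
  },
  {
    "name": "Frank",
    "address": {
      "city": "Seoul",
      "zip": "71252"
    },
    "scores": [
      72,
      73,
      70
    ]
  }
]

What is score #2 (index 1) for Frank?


Path: records[4].scores[1]
Value: 73

ANSWER: 73


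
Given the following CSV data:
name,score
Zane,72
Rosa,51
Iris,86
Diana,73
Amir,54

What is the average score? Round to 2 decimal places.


Scores: 72, 51, 86, 73, 54
Sum = 336
Count = 5
Average = 336 / 5 = 67.20

ANSWER: 67.20


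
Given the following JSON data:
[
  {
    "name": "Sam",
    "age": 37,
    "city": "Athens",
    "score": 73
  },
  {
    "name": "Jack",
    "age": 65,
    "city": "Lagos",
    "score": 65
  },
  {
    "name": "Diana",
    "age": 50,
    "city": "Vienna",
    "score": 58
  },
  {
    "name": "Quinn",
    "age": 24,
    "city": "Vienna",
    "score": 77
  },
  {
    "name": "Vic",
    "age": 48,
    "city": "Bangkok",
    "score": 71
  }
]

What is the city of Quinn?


Looking up record where name = Quinn
Record index: 3
Field 'city' = Vienna

ANSWER: Vienna


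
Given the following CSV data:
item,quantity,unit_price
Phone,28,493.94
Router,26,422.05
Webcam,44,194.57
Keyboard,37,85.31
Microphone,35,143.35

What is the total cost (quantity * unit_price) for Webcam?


Row: Webcam
quantity = 44
unit_price = 194.57
total = 44 * 194.57 = 8561.08

ANSWER: 8561.08


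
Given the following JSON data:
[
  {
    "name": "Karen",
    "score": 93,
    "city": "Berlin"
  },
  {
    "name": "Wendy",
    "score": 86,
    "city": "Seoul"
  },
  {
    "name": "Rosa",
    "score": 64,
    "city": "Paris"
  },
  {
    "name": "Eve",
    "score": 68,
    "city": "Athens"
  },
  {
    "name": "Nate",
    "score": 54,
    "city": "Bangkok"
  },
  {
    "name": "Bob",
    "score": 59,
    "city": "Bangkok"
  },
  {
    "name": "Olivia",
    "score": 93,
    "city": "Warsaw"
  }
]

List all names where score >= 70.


Filtering records where score >= 70:
  Karen (score=93) -> YES
  Wendy (score=86) -> YES
  Rosa (score=64) -> no
  Eve (score=68) -> no
  Nate (score=54) -> no
  Bob (score=59) -> no
  Olivia (score=93) -> YES


ANSWER: Karen, Wendy, Olivia


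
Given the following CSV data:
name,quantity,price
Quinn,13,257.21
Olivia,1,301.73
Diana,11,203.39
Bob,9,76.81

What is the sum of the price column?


Values in 'price' column:
  Row 1: 257.21
  Row 2: 301.73
  Row 3: 203.39
  Row 4: 76.81
Sum = 257.21 + 301.73 + 203.39 + 76.81 = 839.14

ANSWER: 839.14


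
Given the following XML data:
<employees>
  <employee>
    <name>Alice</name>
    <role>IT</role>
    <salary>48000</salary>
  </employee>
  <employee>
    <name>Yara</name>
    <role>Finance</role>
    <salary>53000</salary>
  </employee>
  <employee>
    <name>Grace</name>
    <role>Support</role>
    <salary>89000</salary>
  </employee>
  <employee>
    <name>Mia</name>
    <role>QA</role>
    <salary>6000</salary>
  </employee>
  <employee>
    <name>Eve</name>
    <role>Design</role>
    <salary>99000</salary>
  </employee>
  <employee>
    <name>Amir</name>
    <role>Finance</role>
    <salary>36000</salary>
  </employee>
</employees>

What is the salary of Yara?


Searching for <employee> with <name>Yara</name>
Found at position 2
<salary>53000</salary>

ANSWER: 53000


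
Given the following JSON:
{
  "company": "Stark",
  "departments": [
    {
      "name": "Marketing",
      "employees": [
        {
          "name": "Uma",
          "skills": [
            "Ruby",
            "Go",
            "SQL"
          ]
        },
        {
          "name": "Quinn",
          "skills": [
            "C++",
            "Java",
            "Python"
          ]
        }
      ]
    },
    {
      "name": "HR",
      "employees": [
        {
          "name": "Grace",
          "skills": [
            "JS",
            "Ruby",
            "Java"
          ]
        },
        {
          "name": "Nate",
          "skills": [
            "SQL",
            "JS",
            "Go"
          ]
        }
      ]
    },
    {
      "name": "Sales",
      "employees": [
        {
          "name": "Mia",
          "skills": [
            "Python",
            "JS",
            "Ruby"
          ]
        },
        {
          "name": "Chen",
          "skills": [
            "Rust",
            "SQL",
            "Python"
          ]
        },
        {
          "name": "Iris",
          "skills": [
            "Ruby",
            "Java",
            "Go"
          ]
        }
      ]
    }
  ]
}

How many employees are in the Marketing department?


Path: departments[0].employees
Count: 2

ANSWER: 2


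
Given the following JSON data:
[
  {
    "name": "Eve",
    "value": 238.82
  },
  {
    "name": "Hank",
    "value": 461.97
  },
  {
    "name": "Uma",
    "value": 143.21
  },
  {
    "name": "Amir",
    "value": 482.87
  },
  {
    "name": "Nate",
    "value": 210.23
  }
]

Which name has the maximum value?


Comparing values:
  Eve: 238.82
  Hank: 461.97
  Uma: 143.21
  Amir: 482.87
  Nate: 210.23
Maximum: Amir (482.87)

ANSWER: Amir


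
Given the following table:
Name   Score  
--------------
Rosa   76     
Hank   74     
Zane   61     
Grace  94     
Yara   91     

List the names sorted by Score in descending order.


Sorting by Score (descending):
  Grace: 94
  Yara: 91
  Rosa: 76
  Hank: 74
  Zane: 61


ANSWER: Grace, Yara, Rosa, Hank, Zane


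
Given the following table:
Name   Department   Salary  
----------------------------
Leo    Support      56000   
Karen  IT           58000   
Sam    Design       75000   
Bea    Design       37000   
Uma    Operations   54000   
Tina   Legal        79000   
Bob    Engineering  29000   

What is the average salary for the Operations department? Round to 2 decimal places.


Operations department members:
  Uma: 54000
Sum = 54000
Count = 1
Average = 54000 / 1 = 54000.00

ANSWER: 54000.00


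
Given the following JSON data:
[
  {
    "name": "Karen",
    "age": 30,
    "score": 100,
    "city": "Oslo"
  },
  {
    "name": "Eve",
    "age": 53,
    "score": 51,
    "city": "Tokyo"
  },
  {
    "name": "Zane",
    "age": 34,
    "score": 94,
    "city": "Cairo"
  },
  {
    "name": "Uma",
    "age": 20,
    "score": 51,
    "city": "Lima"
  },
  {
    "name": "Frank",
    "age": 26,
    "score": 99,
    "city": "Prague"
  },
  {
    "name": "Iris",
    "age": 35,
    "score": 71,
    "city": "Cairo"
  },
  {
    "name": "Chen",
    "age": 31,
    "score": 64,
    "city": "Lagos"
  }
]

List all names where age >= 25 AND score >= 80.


Checking both conditions:
  Karen (age=30, score=100) -> YES
  Eve (age=53, score=51) -> no
  Zane (age=34, score=94) -> YES
  Uma (age=20, score=51) -> no
  Frank (age=26, score=99) -> YES
  Iris (age=35, score=71) -> no
  Chen (age=31, score=64) -> no


ANSWER: Karen, Zane, Frank


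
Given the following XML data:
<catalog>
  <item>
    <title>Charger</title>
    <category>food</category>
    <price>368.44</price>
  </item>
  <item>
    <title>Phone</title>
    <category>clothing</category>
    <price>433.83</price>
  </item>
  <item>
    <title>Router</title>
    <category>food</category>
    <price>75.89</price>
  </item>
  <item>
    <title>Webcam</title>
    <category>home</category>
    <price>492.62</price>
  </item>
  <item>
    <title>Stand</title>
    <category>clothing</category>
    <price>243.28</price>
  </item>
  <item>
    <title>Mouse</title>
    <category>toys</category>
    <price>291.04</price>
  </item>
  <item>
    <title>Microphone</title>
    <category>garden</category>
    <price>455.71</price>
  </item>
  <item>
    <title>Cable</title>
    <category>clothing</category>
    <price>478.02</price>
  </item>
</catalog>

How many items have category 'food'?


Scanning <item> elements for <category>food</category>:
  Item 1: Charger -> MATCH
  Item 3: Router -> MATCH
Count: 2

ANSWER: 2


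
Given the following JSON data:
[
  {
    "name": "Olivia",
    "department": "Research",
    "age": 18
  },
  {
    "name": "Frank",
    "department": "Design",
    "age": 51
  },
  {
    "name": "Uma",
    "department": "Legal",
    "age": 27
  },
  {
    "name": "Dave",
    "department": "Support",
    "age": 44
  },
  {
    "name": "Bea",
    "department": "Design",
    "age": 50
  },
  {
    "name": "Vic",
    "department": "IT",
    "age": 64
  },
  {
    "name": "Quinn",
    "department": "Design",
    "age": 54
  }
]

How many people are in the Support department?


Scanning records for department = Support
  Record 3: Dave
Count: 1

ANSWER: 1


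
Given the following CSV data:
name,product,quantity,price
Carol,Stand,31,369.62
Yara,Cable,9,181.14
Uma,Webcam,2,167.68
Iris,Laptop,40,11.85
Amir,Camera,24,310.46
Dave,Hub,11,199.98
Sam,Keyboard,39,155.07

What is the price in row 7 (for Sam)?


Row 7: Sam
Column 'price' = 155.07

ANSWER: 155.07


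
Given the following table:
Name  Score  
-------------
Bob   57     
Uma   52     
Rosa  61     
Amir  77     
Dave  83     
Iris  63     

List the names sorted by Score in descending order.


Sorting by Score (descending):
  Dave: 83
  Amir: 77
  Iris: 63
  Rosa: 61
  Bob: 57
  Uma: 52


ANSWER: Dave, Amir, Iris, Rosa, Bob, Uma


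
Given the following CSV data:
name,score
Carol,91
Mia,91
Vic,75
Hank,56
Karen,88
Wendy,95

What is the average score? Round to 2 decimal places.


Scores: 91, 91, 75, 56, 88, 95
Sum = 496
Count = 6
Average = 496 / 6 = 82.67

ANSWER: 82.67


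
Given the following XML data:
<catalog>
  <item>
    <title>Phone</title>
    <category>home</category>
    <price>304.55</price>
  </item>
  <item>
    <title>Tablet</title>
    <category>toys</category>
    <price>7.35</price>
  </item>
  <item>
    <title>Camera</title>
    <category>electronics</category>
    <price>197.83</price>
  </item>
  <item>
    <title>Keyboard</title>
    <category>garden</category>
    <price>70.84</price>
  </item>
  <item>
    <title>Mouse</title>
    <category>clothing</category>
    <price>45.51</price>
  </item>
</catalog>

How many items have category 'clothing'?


Scanning <item> elements for <category>clothing</category>:
  Item 5: Mouse -> MATCH
Count: 1

ANSWER: 1


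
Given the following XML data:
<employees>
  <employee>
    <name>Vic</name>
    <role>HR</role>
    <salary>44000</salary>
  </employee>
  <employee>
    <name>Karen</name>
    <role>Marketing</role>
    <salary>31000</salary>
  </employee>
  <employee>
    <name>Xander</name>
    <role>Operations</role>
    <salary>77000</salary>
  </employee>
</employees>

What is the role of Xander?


Searching for <employee> with <name>Xander</name>
Found at position 3
<role>Operations</role>

ANSWER: Operations


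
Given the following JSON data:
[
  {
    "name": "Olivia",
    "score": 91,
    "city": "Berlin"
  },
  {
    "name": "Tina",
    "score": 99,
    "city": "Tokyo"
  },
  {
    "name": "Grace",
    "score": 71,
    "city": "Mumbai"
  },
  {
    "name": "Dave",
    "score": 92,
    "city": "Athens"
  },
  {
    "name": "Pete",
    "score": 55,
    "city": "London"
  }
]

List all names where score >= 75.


Filtering records where score >= 75:
  Olivia (score=91) -> YES
  Tina (score=99) -> YES
  Grace (score=71) -> no
  Dave (score=92) -> YES
  Pete (score=55) -> no


ANSWER: Olivia, Tina, Dave


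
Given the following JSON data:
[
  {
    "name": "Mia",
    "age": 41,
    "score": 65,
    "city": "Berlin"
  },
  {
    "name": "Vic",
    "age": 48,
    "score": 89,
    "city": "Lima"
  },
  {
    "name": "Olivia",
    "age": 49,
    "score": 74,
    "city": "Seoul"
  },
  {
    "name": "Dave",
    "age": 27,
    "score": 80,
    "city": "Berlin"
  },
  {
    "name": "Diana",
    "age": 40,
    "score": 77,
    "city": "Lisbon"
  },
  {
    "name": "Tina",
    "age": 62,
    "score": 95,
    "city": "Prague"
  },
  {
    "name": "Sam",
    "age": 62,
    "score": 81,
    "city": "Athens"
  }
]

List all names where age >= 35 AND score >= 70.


Checking both conditions:
  Mia (age=41, score=65) -> no
  Vic (age=48, score=89) -> YES
  Olivia (age=49, score=74) -> YES
  Dave (age=27, score=80) -> no
  Diana (age=40, score=77) -> YES
  Tina (age=62, score=95) -> YES
  Sam (age=62, score=81) -> YES


ANSWER: Vic, Olivia, Diana, Tina, Sam


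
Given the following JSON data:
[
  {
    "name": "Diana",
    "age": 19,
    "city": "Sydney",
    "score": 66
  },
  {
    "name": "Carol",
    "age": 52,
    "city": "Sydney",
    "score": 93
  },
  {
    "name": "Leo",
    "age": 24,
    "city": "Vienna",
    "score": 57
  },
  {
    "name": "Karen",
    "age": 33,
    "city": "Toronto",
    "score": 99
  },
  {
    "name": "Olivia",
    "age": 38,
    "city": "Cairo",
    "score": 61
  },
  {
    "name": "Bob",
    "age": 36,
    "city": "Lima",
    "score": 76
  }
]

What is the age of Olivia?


Looking up record where name = Olivia
Record index: 4
Field 'age' = 38

ANSWER: 38


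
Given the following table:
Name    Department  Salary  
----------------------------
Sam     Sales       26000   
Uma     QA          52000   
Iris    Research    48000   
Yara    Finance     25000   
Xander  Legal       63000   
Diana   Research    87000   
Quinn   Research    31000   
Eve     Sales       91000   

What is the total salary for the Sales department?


Sales department members:
  Sam: 26000
  Eve: 91000
Total = 26000 + 91000 = 117000

ANSWER: 117000


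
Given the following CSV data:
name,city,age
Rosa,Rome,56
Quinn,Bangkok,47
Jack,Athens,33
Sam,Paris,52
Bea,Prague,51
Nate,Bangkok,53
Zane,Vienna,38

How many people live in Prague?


Scanning city column for 'Prague':
  Row 5: Bea -> MATCH
Total matches: 1

ANSWER: 1


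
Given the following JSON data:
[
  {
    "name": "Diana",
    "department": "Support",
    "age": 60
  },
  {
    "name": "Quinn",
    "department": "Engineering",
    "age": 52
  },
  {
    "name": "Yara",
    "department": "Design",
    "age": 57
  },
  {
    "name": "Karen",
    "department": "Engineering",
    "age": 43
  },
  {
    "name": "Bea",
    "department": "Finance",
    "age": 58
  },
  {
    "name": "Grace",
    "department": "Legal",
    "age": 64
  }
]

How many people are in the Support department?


Scanning records for department = Support
  Record 0: Diana
Count: 1

ANSWER: 1


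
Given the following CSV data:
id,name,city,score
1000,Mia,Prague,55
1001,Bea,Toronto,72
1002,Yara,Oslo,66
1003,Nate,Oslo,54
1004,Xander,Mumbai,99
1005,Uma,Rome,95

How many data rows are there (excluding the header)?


Counting rows (excluding header):
Header: id,name,city,score
Data rows: 6

ANSWER: 6


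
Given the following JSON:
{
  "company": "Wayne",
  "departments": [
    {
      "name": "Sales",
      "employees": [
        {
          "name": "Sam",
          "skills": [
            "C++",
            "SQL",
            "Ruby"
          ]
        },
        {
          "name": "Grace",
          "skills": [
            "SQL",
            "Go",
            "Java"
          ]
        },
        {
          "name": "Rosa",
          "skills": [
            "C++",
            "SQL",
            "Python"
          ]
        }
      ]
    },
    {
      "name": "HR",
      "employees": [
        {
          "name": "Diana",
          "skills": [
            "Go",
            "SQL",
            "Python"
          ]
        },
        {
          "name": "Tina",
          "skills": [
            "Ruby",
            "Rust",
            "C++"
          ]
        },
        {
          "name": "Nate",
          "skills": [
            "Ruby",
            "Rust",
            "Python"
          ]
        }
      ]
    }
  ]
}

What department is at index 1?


Path: departments[1].name
Value: HR

ANSWER: HR


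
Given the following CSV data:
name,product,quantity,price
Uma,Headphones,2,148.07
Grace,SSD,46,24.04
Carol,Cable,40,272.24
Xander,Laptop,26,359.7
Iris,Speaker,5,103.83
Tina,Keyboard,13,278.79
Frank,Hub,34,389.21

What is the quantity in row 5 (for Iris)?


Row 5: Iris
Column 'quantity' = 5

ANSWER: 5


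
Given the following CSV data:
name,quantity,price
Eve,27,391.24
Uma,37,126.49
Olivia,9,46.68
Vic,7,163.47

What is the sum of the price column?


Values in 'price' column:
  Row 1: 391.24
  Row 2: 126.49
  Row 3: 46.68
  Row 4: 163.47
Sum = 391.24 + 126.49 + 46.68 + 163.47 = 727.88

ANSWER: 727.88


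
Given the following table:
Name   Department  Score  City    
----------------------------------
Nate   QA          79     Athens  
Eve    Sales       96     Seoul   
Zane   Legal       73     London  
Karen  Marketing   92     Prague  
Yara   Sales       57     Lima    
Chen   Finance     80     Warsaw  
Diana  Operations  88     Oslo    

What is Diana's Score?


Row 7: Diana
Score = 88

ANSWER: 88


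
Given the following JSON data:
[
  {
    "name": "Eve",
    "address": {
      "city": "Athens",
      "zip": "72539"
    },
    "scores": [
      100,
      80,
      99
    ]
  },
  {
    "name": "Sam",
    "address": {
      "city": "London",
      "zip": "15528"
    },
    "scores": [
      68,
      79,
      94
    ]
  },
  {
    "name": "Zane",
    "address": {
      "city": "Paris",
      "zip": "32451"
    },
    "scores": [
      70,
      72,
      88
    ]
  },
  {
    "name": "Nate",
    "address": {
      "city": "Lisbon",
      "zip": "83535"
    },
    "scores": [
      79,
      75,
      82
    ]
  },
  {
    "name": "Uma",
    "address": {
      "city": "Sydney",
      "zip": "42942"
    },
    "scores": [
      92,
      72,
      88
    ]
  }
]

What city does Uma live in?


Path: records[4].address.city
Value: Sydney

ANSWER: Sydney


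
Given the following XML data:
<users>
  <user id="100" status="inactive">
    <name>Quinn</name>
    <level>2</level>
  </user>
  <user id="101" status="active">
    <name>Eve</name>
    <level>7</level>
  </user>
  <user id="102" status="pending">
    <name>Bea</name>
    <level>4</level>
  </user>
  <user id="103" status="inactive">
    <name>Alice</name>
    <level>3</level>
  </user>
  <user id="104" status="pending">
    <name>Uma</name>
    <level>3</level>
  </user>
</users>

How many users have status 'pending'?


Counting users with status='pending':
  Bea (id=102) -> MATCH
  Uma (id=104) -> MATCH
Count: 2

ANSWER: 2


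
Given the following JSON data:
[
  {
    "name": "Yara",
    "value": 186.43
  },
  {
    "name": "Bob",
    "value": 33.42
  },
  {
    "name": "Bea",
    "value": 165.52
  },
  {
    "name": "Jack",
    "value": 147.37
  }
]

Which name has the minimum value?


Comparing values:
  Yara: 186.43
  Bob: 33.42
  Bea: 165.52
  Jack: 147.37
Minimum: Bob (33.42)

ANSWER: Bob


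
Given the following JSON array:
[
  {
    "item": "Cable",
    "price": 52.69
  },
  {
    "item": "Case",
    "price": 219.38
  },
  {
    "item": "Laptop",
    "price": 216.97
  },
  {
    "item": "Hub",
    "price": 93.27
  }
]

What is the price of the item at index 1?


Array index 1 -> Case
price = 219.38

ANSWER: 219.38


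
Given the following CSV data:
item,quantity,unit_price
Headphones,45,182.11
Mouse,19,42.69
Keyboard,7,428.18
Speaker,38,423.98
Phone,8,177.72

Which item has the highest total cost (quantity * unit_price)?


Computing row totals:
  Headphones: 8194.95
  Mouse: 811.11
  Keyboard: 2997.26
  Speaker: 16111.24
  Phone: 1421.76
Maximum: Speaker (16111.24)

ANSWER: Speaker


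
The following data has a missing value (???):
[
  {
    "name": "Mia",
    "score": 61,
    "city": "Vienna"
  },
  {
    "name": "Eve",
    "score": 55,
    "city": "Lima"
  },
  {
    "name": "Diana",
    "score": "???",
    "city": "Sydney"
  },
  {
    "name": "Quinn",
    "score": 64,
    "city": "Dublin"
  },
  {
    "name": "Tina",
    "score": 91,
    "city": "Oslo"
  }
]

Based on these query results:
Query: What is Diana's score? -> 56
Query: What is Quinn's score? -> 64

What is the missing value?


The missing value is Diana's score
From query: Diana's score = 56

ANSWER: 56


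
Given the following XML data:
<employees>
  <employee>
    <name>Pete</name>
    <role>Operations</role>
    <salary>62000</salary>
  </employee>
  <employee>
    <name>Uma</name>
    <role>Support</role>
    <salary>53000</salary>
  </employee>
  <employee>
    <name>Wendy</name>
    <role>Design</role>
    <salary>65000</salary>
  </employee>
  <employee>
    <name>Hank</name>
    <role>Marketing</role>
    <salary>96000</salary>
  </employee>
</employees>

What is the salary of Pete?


Searching for <employee> with <name>Pete</name>
Found at position 1
<salary>62000</salary>

ANSWER: 62000


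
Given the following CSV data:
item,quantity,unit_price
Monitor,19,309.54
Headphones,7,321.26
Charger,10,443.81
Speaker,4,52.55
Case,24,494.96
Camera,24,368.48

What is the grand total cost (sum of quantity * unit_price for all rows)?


Computing row totals:
  Monitor: 19 * 309.54 = 5881.26
  Headphones: 7 * 321.26 = 2248.82
  Charger: 10 * 443.81 = 4438.1
  Speaker: 4 * 52.55 = 210.2
  Case: 24 * 494.96 = 11879.04
  Camera: 24 * 368.48 = 8843.52
Grand total = 5881.26 + 2248.82 + 4438.1 + 210.2 + 11879.04 + 8843.52 = 33500.94

ANSWER: 33500.94


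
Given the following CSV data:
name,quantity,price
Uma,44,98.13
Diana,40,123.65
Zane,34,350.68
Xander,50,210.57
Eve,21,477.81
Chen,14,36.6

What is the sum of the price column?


Values in 'price' column:
  Row 1: 98.13
  Row 2: 123.65
  Row 3: 350.68
  Row 4: 210.57
  Row 5: 477.81
  Row 6: 36.6
Sum = 98.13 + 123.65 + 350.68 + 210.57 + 477.81 + 36.6 = 1297.44

ANSWER: 1297.44


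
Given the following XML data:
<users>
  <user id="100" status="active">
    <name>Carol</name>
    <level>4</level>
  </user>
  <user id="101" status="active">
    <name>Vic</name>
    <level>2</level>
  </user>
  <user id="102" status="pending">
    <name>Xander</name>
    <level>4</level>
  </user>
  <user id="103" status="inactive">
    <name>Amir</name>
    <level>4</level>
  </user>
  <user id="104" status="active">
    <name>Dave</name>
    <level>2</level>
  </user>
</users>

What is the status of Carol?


Finding user with name = Carol
user id="100" status="active"

ANSWER: active


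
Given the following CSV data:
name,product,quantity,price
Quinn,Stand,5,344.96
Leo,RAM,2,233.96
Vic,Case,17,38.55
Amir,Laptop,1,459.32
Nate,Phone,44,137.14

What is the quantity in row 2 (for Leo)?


Row 2: Leo
Column 'quantity' = 2

ANSWER: 2


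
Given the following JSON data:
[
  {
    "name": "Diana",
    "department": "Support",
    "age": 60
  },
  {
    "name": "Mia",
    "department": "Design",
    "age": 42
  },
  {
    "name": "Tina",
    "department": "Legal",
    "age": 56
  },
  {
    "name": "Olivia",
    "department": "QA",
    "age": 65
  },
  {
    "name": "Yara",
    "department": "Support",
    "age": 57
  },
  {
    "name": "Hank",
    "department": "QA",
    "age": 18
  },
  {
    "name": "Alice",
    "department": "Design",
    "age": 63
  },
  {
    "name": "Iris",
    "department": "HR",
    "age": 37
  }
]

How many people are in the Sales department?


Scanning records for department = Sales
  No matches found
Count: 0

ANSWER: 0


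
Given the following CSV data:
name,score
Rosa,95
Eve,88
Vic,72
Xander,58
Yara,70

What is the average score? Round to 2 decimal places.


Scores: 95, 88, 72, 58, 70
Sum = 383
Count = 5
Average = 383 / 5 = 76.60

ANSWER: 76.60


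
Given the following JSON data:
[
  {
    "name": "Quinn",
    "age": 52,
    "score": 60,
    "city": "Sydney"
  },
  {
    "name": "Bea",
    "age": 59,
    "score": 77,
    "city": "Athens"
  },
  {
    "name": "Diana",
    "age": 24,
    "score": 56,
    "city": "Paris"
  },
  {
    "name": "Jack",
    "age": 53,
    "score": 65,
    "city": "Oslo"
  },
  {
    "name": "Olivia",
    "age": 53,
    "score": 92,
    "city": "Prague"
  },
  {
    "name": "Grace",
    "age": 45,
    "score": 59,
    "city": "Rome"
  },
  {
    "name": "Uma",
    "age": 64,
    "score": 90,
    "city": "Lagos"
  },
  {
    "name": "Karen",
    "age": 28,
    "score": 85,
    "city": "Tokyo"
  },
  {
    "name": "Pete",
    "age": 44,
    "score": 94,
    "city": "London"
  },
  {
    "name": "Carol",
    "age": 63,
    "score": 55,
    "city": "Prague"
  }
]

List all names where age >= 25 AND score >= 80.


Checking both conditions:
  Quinn (age=52, score=60) -> no
  Bea (age=59, score=77) -> no
  Diana (age=24, score=56) -> no
  Jack (age=53, score=65) -> no
  Olivia (age=53, score=92) -> YES
  Grace (age=45, score=59) -> no
  Uma (age=64, score=90) -> YES
  Karen (age=28, score=85) -> YES
  Pete (age=44, score=94) -> YES
  Carol (age=63, score=55) -> no


ANSWER: Olivia, Uma, Karen, Pete


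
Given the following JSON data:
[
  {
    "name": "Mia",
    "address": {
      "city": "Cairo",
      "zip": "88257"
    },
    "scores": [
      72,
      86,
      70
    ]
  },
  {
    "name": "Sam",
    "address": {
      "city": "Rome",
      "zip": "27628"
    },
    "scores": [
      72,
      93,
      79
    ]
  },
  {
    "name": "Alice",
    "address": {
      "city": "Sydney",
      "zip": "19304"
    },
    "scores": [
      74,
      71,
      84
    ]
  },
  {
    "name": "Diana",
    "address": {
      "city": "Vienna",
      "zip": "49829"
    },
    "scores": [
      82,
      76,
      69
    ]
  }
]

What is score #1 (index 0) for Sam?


Path: records[1].scores[0]
Value: 72

ANSWER: 72


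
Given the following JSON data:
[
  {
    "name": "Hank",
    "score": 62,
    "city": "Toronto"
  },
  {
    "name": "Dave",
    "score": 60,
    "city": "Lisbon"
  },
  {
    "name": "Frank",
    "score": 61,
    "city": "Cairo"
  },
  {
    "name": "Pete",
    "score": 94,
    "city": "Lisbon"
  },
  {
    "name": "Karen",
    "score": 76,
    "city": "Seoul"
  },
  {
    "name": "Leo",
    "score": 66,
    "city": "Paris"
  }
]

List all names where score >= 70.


Filtering records where score >= 70:
  Hank (score=62) -> no
  Dave (score=60) -> no
  Frank (score=61) -> no
  Pete (score=94) -> YES
  Karen (score=76) -> YES
  Leo (score=66) -> no


ANSWER: Pete, Karen
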